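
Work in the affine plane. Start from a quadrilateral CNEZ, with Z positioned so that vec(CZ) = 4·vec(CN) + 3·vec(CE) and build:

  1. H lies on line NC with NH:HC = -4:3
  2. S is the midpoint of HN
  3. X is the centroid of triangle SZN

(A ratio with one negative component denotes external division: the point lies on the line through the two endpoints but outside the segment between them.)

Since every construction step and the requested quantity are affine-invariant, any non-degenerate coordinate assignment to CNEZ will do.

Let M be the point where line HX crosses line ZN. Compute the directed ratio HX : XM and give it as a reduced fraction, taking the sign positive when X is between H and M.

Assign C = (0, 0), N = (1, 0), E = (0, 1), Z = (4, 3) — the answer is frame-independent, so this choice is without loss of generality.
1. H lies on line NC with NH:HC = -4:3 ⇒ H = (-3, 0)
2. S is the midpoint of HN ⇒ S = (-1, 0)
3. X is the centroid of triangle SZN ⇒ X = (4/3, 1)
line HX meets ZN at M = (11/5, 6/5)
X = H + t·(M−H) with t = 5/6, so HX:XM = 5/6:1/6

HX:XM = 5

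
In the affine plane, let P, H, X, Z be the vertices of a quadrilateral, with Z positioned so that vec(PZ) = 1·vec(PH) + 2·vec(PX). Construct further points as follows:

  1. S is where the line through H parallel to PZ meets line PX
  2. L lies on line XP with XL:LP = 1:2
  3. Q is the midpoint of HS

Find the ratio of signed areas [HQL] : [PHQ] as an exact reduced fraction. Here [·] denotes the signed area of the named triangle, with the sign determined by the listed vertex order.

Set P = (0, 0), H = (1, 0), X = (0, 1), Z = (1, 2); any affine frame gives the same invariant.
1. S is where the line through H parallel to PZ meets line PX ⇒ S = (0, -2)
2. L lies on line XP with XL:LP = 1:2 ⇒ L = (0, 2/3)
3. Q is the midpoint of HS ⇒ Q = (1/2, -1)
2·[HQL] = -4/3, 2·[PHQ] = -1
[HQL]:[PHQ] = -4/3:-1 = 4/3

[HQL]:[PHQ] = 4/3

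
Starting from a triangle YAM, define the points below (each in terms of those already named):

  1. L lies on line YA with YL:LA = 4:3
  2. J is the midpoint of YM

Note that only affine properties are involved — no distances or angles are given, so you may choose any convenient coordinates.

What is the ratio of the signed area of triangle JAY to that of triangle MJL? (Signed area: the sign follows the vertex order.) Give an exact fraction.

[JAY]:[MJL] = -7/4

Choose coordinates Y = (0, 0), A = (1, 0), M = (0, 1).
1. L lies on line YA with YL:LA = 4:3 ⇒ L = (4/7, 0)
2. J is the midpoint of YM ⇒ J = (0, 1/2)
2·[JAY] = -1/2, 2·[MJL] = 2/7
[JAY]:[MJL] = -1/2:2/7 = -7/4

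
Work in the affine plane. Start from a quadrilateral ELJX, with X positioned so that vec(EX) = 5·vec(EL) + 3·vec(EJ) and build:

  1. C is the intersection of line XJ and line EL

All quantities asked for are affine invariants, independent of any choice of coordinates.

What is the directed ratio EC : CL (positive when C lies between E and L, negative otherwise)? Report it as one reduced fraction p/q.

EC:CL = -5/7

Work in coordinates with E = (0, 0), L = (1, 0), J = (0, 1), X = (5, 3).
1. C is the intersection of line XJ and line EL ⇒ C = (-5/2, 0)
C = E + t·(L−E) with t = -5/2, so EC:CL = t:(1−t) = -5/2:7/2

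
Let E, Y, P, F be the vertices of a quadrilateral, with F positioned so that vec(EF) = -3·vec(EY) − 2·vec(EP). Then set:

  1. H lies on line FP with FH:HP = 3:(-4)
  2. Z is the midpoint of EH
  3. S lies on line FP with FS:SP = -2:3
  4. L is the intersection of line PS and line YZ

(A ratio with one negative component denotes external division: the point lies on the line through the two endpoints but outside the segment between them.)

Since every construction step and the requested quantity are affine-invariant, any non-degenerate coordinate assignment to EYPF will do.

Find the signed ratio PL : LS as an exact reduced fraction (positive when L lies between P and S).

PL:LS = 25/2

Choose coordinates E = (0, 0), Y = (1, 0), P = (0, 1), F = (-3, -2).
1. H lies on line FP with FH:HP = 3:(-4) ⇒ H = (-12, -11)
2. Z is the midpoint of EH ⇒ Z = (-6, -11/2)
3. S lies on line FP with FS:SP = -2:3 ⇒ S = (-9, -8)
4. L is the intersection of line PS and line YZ ⇒ L = (-25/3, -22/3)
L = P + t·(S−P) with t = 25/27, so PL:LS = t:(1−t) = 25/27:2/27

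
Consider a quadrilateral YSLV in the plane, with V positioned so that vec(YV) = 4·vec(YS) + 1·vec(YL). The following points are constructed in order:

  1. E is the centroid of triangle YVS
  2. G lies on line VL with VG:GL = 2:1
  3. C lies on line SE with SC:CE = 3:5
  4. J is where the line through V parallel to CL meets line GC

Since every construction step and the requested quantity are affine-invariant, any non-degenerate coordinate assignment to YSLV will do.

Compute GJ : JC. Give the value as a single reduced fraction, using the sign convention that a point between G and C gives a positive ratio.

GJ:JC = -2/3

Choose coordinates Y = (0, 0), S = (1, 0), L = (0, 1), V = (4, 1).
1. E is the centroid of triangle YVS ⇒ E = (5/3, 1/3)
2. G lies on line VL with VG:GL = 2:1 ⇒ G = (4/3, 1)
3. C lies on line SE with SC:CE = 3:5 ⇒ C = (5/4, 1/8)
4. J is where the line through V parallel to CL meets line GC ⇒ J = (3/2, 11/4)
J = G + t·(C−G) with t = -2, so GJ:JC = t:(1−t) = -2:3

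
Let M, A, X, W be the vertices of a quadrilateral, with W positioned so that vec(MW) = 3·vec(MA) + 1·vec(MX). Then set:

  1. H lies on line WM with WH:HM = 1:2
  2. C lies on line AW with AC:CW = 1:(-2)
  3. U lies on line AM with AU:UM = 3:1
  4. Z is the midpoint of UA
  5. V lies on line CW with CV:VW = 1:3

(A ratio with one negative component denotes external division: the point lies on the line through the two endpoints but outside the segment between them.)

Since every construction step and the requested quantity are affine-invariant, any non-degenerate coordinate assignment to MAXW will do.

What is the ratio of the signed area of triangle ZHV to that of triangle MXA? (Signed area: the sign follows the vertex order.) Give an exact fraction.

Choose coordinates M = (0, 0), A = (1, 0), X = (0, 1), W = (3, 1).
1. H lies on line WM with WH:HM = 1:2 ⇒ H = (2, 2/3)
2. C lies on line AW with AC:CW = 1:(-2) ⇒ C = (-1, -1)
3. U lies on line AM with AU:UM = 3:1 ⇒ U = (1/4, 0)
4. Z is the midpoint of UA ⇒ Z = (5/8, 0)
5. V lies on line CW with CV:VW = 1:3 ⇒ V = (0, -1/2)
2·[ZHV] = -13/48, 2·[MXA] = -1
[ZHV]:[MXA] = -13/48:-1 = 13/48

[ZHV]:[MXA] = 13/48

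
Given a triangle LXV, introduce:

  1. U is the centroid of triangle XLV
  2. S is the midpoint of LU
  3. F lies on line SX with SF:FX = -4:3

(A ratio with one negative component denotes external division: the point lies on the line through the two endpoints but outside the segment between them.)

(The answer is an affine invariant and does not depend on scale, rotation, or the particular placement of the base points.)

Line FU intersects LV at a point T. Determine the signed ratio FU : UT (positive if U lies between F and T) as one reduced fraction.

Choose coordinates L = (0, 0), X = (1, 0), V = (0, 1).
1. U is the centroid of triangle XLV ⇒ U = (1/3, 1/3)
2. S is the midpoint of LU ⇒ S = (1/6, 1/6)
3. F lies on line SX with SF:FX = -4:3 ⇒ F = (7/2, -1/2)
line FU meets LV at T = (0, 8/19)
U = F + t·(T−F) with t = 19/21, so FU:UT = 19/21:2/21

FU:UT = 19/2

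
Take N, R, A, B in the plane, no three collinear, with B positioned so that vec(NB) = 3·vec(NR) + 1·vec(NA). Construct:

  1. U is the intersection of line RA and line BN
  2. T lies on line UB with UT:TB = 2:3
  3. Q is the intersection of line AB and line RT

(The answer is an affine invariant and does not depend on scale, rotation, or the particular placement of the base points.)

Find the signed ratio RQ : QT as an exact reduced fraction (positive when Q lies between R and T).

RQ:QT = -20/9

Set N = (0, 0), R = (1, 0), A = (0, 1), B = (3, 1); any affine frame gives the same invariant.
1. U is the intersection of line RA and line BN ⇒ U = (3/4, 1/4)
2. T lies on line UB with UT:TB = 2:3 ⇒ T = (33/20, 11/20)
3. Q is the intersection of line AB and line RT ⇒ Q = (24/11, 1)
Q = R + t·(T−R) with t = 20/11, so RQ:QT = t:(1−t) = 20/11:-9/11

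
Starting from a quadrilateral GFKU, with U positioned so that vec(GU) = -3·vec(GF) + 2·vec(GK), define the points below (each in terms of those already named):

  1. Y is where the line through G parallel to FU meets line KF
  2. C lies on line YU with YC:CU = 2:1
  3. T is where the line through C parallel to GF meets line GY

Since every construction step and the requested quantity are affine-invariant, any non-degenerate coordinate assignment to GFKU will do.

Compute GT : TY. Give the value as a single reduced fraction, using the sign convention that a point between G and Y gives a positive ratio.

GT:TY = -1/2

Assign G = (0, 0), F = (1, 0), K = (0, 1), U = (-3, 2) — the answer is frame-independent, so this choice is without loss of generality.
1. Y is where the line through G parallel to FU meets line KF ⇒ Y = (2, -1)
2. C lies on line YU with YC:CU = 2:1 ⇒ C = (-4/3, 1)
3. T is where the line through C parallel to GF meets line GY ⇒ T = (-2, 1)
T = G + t·(Y−G) with t = -1, so GT:TY = t:(1−t) = -1:2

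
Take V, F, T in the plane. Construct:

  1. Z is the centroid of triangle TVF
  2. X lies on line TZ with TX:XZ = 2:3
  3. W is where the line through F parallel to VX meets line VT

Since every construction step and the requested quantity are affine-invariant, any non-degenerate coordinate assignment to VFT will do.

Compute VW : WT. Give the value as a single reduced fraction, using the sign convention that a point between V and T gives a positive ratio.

VW:WT = -11/13

Assign V = (0, 0), F = (1, 0), T = (0, 1) — the answer is frame-independent, so this choice is without loss of generality.
1. Z is the centroid of triangle TVF ⇒ Z = (1/3, 1/3)
2. X lies on line TZ with TX:XZ = 2:3 ⇒ X = (2/15, 11/15)
3. W is where the line through F parallel to VX meets line VT ⇒ W = (0, -11/2)
W = V + t·(T−V) with t = -11/2, so VW:WT = t:(1−t) = -11/2:13/2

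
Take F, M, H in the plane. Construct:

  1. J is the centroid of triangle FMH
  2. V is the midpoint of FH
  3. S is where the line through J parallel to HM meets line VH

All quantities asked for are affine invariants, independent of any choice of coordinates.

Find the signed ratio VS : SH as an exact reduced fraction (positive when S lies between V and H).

Choose coordinates F = (0, 0), M = (1, 0), H = (0, 1).
1. J is the centroid of triangle FMH ⇒ J = (1/3, 1/3)
2. V is the midpoint of FH ⇒ V = (0, 1/2)
3. S is where the line through J parallel to HM meets line VH ⇒ S = (0, 2/3)
S = V + t·(H−V) with t = 1/3, so VS:SH = t:(1−t) = 1/3:2/3

VS:SH = 1/2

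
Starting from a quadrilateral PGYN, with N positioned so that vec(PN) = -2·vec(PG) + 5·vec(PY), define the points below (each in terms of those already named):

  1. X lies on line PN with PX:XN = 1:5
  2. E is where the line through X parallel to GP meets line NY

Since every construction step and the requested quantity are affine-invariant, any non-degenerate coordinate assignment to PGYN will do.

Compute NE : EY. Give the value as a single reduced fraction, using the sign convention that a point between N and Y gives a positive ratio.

Set P = (0, 0), G = (1, 0), Y = (0, 1), N = (-2, 5); any affine frame gives the same invariant.
1. X lies on line PN with PX:XN = 1:5 ⇒ X = (-1/3, 5/6)
2. E is where the line through X parallel to GP meets line NY ⇒ E = (1/12, 5/6)
E = N + t·(Y−N) with t = 25/24, so NE:EY = t:(1−t) = 25/24:-1/24

NE:EY = -25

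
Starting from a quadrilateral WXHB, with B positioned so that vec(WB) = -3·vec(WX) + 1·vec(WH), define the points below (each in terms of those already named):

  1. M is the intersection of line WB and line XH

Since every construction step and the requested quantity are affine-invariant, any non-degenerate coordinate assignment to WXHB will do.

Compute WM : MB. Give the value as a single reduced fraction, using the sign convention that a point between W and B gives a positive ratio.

WM:MB = -1/3

Choose coordinates W = (0, 0), X = (1, 0), H = (0, 1), B = (-3, 1).
1. M is the intersection of line WB and line XH ⇒ M = (3/2, -1/2)
M = W + t·(B−W) with t = -1/2, so WM:MB = t:(1−t) = -1/2:3/2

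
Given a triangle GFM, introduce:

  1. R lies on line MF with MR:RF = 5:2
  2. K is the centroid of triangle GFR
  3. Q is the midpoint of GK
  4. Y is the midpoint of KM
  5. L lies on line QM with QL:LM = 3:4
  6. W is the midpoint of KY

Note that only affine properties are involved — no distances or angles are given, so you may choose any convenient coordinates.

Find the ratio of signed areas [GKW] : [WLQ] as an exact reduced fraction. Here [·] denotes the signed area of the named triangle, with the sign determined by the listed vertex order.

Work in coordinates with G = (0, 0), F = (1, 0), M = (0, 1).
1. R lies on line MF with MR:RF = 5:2 ⇒ R = (5/7, 2/7)
2. K is the centroid of triangle GFR ⇒ K = (4/7, 2/21)
3. Q is the midpoint of GK ⇒ Q = (2/7, 1/21)
4. Y is the midpoint of KM ⇒ Y = (2/7, 23/42)
5. L lies on line QM with QL:LM = 3:4 ⇒ L = (8/49, 67/147)
6. W is the midpoint of KY ⇒ W = (3/7, 9/28)
2·[GKW] = 1/7, 2·[WLQ] = 9/98
[GKW]:[WLQ] = 1/7:9/98 = 14/9

[GKW]:[WLQ] = 14/9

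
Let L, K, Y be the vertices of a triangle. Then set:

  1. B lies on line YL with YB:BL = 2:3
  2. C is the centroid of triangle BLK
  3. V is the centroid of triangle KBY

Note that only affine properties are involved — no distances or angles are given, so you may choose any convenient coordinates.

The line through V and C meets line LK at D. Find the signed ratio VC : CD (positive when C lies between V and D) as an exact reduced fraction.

Assign L = (0, 0), K = (1, 0), Y = (0, 1) — the answer is frame-independent, so this choice is without loss of generality.
1. B lies on line YL with YB:BL = 2:3 ⇒ B = (0, 3/5)
2. C is the centroid of triangle BLK ⇒ C = (1/3, 1/5)
3. V is the centroid of triangle KBY ⇒ V = (1/3, 8/15)
line VC meets LK at D = (1/3, 0)
C = V + t·(D−V) with t = 5/8, so VC:CD = 5/8:3/8

VC:CD = 5/3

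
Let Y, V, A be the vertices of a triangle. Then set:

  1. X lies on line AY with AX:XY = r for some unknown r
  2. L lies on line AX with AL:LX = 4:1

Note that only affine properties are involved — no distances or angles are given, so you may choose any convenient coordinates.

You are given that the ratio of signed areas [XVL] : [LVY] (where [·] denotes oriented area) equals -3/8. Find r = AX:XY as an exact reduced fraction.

Choose coordinates Y = (0, 0), V = (1, 0), A = (0, 1).
1. With AX:XY = r, write λ = r/(r+1) so X = A + λ·(Y−A); X is affine-linear in λ
2. L lies on line AX with AL:LX = 4:1 ⇒ L is an affine combination of earlier points and hence also affine-linear in λ
Every point depending on X is an affine combination of X and λ-independent points, so each such coordinate is linear in λ; the λ² term in each signed area is a multiple of (Y−A)×(Y−A) = 0, so 2·[XVL] and 2·[LVY] are each linear in λ. Evaluating at λ=0 and λ=1:
  2·[XVL] = 1/5·λ,   2·[LVY] = 4/5·λ − 1
So [XVL]:[LVY] = (1/5·λ) / (4/5·λ − 1). Setting this equal to -3/8:
  1/5·λ = -3/8·(4/5·λ − 1)  ⇒  λ = 3/4
Then r = λ/(1−λ) = (3/4)/(1/4) = 3. Check: with r = 3, X = (0, 1/4) and [XVL]:[LVY] = -3/8 as required.

r = 3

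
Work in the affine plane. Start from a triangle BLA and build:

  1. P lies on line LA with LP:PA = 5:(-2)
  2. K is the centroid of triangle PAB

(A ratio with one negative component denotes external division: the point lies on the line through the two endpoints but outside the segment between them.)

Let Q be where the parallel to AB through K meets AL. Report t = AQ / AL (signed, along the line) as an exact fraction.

t = -2/9

Work in coordinates with B = (0, 0), L = (1, 0), A = (0, 1).
1. P lies on line LA with LP:PA = 5:(-2) ⇒ P = (-2/3, 5/3)
2. K is the centroid of triangle PAB ⇒ K = (-2/9, 8/9)
through K parallel to AB: direction (0, -1); meets AL at Q = (-2/9, 11/9)
Q = A + t·(L−A) with t = -2/9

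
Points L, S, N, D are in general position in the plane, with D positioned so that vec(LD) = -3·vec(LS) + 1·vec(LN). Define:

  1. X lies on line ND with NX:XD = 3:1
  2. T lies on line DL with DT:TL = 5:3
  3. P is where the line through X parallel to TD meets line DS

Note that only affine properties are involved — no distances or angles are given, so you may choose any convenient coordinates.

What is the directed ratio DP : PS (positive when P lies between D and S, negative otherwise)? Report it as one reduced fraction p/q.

DP:PS = 3

Assign L = (0, 0), S = (1, 0), N = (0, 1), D = (-3, 1) — the answer is frame-independent, so this choice is without loss of generality.
1. X lies on line ND with NX:XD = 3:1 ⇒ X = (-9/4, 1)
2. T lies on line DL with DT:TL = 5:3 ⇒ T = (-9/8, 3/8)
3. P is where the line through X parallel to TD meets line DS ⇒ P = (0, 1/4)
P = D + t·(S−D) with t = 3/4, so DP:PS = t:(1−t) = 3/4:1/4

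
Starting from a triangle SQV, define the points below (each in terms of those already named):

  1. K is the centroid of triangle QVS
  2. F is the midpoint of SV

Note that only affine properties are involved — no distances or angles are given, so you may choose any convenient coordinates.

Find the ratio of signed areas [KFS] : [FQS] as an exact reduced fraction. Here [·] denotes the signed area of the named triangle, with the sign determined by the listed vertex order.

[KFS]:[FQS] = -1/3

Assign S = (0, 0), Q = (1, 0), V = (0, 1) — the answer is frame-independent, so this choice is without loss of generality.
1. K is the centroid of triangle QVS ⇒ K = (1/3, 1/3)
2. F is the midpoint of SV ⇒ F = (0, 1/2)
2·[KFS] = 1/6, 2·[FQS] = -1/2
[KFS]:[FQS] = 1/6:-1/2 = -1/3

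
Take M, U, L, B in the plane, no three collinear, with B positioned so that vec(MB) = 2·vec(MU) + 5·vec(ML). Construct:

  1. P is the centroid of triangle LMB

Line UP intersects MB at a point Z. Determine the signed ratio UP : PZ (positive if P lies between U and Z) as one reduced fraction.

UP:PZ = -17/2

Assign M = (0, 0), U = (1, 0), L = (0, 1), B = (2, 5) — the answer is frame-independent, so this choice is without loss of generality.
1. P is the centroid of triangle LMB ⇒ P = (2/3, 2)
line UP meets MB at Z = (12/17, 30/17)
P = U + t·(Z−U) with t = 17/15, so UP:PZ = 17/15:-2/15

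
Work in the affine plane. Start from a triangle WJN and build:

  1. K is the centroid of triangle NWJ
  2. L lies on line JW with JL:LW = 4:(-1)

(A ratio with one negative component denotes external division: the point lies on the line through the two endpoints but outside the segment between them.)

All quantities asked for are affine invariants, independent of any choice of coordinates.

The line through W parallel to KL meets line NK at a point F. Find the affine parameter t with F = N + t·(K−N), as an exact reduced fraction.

Assign W = (0, 0), J = (1, 0), N = (0, 1) — the answer is frame-independent, so this choice is without loss of generality.
1. K is the centroid of triangle NWJ ⇒ K = (1/3, 1/3)
2. L lies on line JW with JL:LW = 4:(-1) ⇒ L = (-1/3, 0)
through W parallel to KL: direction (-2/3, -1/3); meets NK at F = (2/5, 1/5)
F = N + t·(K−N) with t = 6/5

t = 6/5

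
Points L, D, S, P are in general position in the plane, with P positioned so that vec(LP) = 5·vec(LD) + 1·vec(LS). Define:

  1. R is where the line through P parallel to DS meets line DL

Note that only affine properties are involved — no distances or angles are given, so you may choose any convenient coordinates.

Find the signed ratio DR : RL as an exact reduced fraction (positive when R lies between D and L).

Work in coordinates with L = (0, 0), D = (1, 0), S = (0, 1), P = (5, 1).
1. R is where the line through P parallel to DS meets line DL ⇒ R = (6, 0)
R = D + t·(L−D) with t = -5, so DR:RL = t:(1−t) = -5:6

DR:RL = -5/6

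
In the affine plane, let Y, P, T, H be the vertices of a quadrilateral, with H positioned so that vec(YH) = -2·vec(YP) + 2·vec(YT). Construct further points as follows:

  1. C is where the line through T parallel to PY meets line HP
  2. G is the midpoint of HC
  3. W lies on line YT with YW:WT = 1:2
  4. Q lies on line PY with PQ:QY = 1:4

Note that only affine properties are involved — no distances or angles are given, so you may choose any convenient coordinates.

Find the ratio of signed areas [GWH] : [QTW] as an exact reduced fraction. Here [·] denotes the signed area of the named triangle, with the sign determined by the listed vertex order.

Choose coordinates Y = (0, 0), P = (1, 0), T = (0, 1), H = (-2, 2).
1. C is where the line through T parallel to PY meets line HP ⇒ C = (-1/2, 1)
2. G is the midpoint of HC ⇒ G = (-5/4, 3/2)
3. W lies on line YT with YW:WT = 1:2 ⇒ W = (0, 1/3)
4. Q lies on line PY with PQ:QY = 1:4 ⇒ Q = (4/5, 0)
2·[GWH] = -1/4, 2·[QTW] = 8/15
[GWH]:[QTW] = -1/4:8/15 = -15/32

[GWH]:[QTW] = -15/32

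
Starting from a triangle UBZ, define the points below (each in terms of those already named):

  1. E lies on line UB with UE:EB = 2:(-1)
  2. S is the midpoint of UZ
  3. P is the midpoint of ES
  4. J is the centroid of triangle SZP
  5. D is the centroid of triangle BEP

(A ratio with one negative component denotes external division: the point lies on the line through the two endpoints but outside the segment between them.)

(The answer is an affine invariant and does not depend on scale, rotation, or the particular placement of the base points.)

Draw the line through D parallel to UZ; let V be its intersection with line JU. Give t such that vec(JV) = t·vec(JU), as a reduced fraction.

Assign U = (0, 0), B = (1, 0), Z = (0, 1) — the answer is frame-independent, so this choice is without loss of generality.
1. E lies on line UB with UE:EB = 2:(-1) ⇒ E = (2, 0)
2. S is the midpoint of UZ ⇒ S = (0, 1/2)
3. P is the midpoint of ES ⇒ P = (1, 1/4)
4. J is the centroid of triangle SZP ⇒ J = (1/3, 7/12)
5. D is the centroid of triangle BEP ⇒ D = (4/3, 1/12)
through D parallel to UZ: direction (0, 1); meets JU at V = (4/3, 7/3)
V = J + t·(U−J) with t = -3

t = -3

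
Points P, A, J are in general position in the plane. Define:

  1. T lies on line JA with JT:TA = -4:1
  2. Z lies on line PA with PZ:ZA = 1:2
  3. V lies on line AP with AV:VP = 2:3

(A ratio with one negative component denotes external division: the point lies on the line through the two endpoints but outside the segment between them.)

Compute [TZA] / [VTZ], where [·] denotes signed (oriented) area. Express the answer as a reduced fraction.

[TZA]:[VTZ] = 5/2

Set P = (0, 0), A = (1, 0), J = (0, 1); any affine frame gives the same invariant.
1. T lies on line JA with JT:TA = -4:1 ⇒ T = (4/3, -1/3)
2. Z lies on line PA with PZ:ZA = 1:2 ⇒ Z = (1/3, 0)
3. V lies on line AP with AV:VP = 2:3 ⇒ V = (3/5, 0)
2·[TZA] = -2/9, 2·[VTZ] = -4/45
[TZA]:[VTZ] = -2/9:-4/45 = 5/2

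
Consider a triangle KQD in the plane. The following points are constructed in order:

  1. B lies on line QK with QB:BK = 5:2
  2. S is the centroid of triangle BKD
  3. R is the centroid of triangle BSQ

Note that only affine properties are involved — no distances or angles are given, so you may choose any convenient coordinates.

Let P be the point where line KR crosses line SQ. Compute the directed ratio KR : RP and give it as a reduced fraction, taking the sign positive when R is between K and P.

Assign K = (0, 0), Q = (1, 0), D = (0, 1) — the answer is frame-independent, so this choice is without loss of generality.
1. B lies on line QK with QB:BK = 5:2 ⇒ B = (2/7, 0)
2. S is the centroid of triangle BKD ⇒ S = (2/21, 1/3)
3. R is the centroid of triangle BSQ ⇒ R = (29/63, 1/9)
line KR meets SQ at P = (29/48, 7/48)
R = K + t·(P−K) with t = 16/21, so KR:RP = 16/21:5/21

KR:RP = 16/5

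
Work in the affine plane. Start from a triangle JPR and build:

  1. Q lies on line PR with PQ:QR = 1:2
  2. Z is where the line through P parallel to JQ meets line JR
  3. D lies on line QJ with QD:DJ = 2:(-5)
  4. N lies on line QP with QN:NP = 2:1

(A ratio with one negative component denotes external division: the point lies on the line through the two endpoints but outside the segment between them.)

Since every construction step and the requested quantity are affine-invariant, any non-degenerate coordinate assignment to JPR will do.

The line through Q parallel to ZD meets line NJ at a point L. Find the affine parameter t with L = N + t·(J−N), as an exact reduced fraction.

t = 13/22

Choose coordinates J = (0, 0), P = (1, 0), R = (0, 1).
1. Q lies on line PR with PQ:QR = 1:2 ⇒ Q = (2/3, 1/3)
2. Z is where the line through P parallel to JQ meets line JR ⇒ Z = (0, -1/2)
3. D lies on line QJ with QD:DJ = 2:(-5) ⇒ D = (10/9, 5/9)
4. N lies on line QP with QN:NP = 2:1 ⇒ N = (8/9, 1/9)
through Q parallel to ZD: direction (10/9, 19/18); meets NJ at L = (4/11, 1/22)
L = N + t·(J−N) with t = 13/22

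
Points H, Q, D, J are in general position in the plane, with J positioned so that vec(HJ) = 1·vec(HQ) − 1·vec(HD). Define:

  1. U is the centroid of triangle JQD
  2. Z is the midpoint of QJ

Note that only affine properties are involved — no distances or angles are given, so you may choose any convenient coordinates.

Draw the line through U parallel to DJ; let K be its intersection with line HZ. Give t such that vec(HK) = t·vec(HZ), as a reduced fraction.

Set H = (0, 0), Q = (1, 0), D = (0, 1), J = (1, -1); any affine frame gives the same invariant.
1. U is the centroid of triangle JQD ⇒ U = (2/3, 0)
2. Z is the midpoint of QJ ⇒ Z = (1, -1/2)
through U parallel to DJ: direction (1, -2); meets HZ at K = (8/9, -4/9)
K = H + t·(Z−H) with t = 8/9

t = 8/9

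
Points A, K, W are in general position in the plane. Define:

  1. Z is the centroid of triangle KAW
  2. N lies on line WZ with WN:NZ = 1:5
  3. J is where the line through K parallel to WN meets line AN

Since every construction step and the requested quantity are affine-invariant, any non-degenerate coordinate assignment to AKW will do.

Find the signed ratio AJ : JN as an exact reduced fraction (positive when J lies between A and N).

Set A = (0, 0), K = (1, 0), W = (0, 1); any affine frame gives the same invariant.
1. Z is the centroid of triangle KAW ⇒ Z = (1/3, 1/3)
2. N lies on line WZ with WN:NZ = 1:5 ⇒ N = (1/18, 8/9)
3. J is where the line through K parallel to WN meets line AN ⇒ J = (1/9, 16/9)
J = A + t·(N−A) with t = 2, so AJ:JN = t:(1−t) = 2:-1

AJ:JN = -2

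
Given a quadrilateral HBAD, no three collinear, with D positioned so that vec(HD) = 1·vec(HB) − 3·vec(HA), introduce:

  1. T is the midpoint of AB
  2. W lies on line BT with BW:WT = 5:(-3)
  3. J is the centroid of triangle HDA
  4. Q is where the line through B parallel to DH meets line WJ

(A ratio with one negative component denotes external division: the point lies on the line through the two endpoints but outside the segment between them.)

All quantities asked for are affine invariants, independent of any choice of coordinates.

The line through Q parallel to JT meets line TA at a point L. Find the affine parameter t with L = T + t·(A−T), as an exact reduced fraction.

t = 24

Choose coordinates H = (0, 0), B = (1, 0), A = (0, 1), D = (1, -3).
1. T is the midpoint of AB ⇒ T = (1/2, 1/2)
2. W lies on line BT with BW:WT = 5:(-3) ⇒ W = (-1/4, 5/4)
3. J is the centroid of triangle HDA ⇒ J = (1/3, -2/3)
4. Q is where the line through B parallel to DH meets line WJ ⇒ Q = (-9, 30)
through Q parallel to JT: direction (1/6, 7/6); meets TA at L = (-23/2, 25/2)
L = T + t·(A−T) with t = 24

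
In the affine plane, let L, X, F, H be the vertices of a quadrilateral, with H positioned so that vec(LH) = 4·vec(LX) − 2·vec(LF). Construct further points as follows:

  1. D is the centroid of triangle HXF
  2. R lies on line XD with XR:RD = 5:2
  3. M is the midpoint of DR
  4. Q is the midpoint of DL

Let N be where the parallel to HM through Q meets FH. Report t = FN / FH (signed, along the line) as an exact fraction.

t = 59/18

Work in coordinates with L = (0, 0), X = (1, 0), F = (0, 1), H = (4, -2).
1. D is the centroid of triangle HXF ⇒ D = (5/3, -1/3)
2. R lies on line XD with XR:RD = 5:2 ⇒ R = (31/21, -5/21)
3. M is the midpoint of DR ⇒ M = (11/7, -2/7)
4. Q is the midpoint of DL ⇒ Q = (5/6, -1/6)
through Q parallel to HM: direction (-17/7, 12/7); meets FH at N = (118/9, -53/6)
N = F + t·(H−F) with t = 59/18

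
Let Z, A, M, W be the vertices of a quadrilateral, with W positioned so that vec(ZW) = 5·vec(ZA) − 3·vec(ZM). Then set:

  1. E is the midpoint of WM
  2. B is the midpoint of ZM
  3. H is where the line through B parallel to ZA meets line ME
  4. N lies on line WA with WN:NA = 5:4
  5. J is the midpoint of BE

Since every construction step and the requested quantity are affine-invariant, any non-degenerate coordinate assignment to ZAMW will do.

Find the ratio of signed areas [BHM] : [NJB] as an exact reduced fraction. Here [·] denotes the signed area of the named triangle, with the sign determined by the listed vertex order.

Work in coordinates with Z = (0, 0), A = (1, 0), M = (0, 1), W = (5, -3).
1. E is the midpoint of WM ⇒ E = (5/2, -1)
2. B is the midpoint of ZM ⇒ B = (0, 1/2)
3. H is where the line through B parallel to ZA meets line ME ⇒ H = (5/8, 1/2)
4. N lies on line WA with WN:NA = 5:4 ⇒ N = (25/9, -4/3)
5. J is the midpoint of BE ⇒ J = (5/4, -1/4)
2·[BHM] = 5/16, 2·[NJB] = 5/24
[BHM]:[NJB] = 5/16:5/24 = 3/2

[BHM]:[NJB] = 3/2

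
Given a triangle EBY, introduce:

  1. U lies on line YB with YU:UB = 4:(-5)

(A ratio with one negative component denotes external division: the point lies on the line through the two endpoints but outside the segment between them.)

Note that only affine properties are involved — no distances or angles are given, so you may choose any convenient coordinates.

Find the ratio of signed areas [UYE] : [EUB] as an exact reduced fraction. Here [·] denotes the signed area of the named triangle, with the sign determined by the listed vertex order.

Choose coordinates E = (0, 0), B = (1, 0), Y = (0, 1).
1. U lies on line YB with YU:UB = 4:(-5) ⇒ U = (-4, 5)
2·[UYE] = -4, 2·[EUB] = -5
[UYE]:[EUB] = -4:-5 = 4/5

[UYE]:[EUB] = 4/5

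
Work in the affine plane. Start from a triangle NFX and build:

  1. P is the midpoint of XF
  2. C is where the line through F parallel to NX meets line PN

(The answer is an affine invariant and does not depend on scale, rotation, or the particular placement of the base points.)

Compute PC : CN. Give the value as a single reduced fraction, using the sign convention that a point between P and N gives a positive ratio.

Assign N = (0, 0), F = (1, 0), X = (0, 1) — the answer is frame-independent, so this choice is without loss of generality.
1. P is the midpoint of XF ⇒ P = (1/2, 1/2)
2. C is where the line through F parallel to NX meets line PN ⇒ C = (1, 1)
C = P + t·(N−P) with t = -1, so PC:CN = t:(1−t) = -1:2

PC:CN = -1/2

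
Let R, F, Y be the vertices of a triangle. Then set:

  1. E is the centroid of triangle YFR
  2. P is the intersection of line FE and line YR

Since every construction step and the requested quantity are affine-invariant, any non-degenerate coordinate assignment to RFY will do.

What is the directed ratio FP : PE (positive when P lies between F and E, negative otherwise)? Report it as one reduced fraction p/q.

Set R = (0, 0), F = (1, 0), Y = (0, 1); any affine frame gives the same invariant.
1. E is the centroid of triangle YFR ⇒ E = (1/3, 1/3)
2. P is the intersection of line FE and line YR ⇒ P = (0, 1/2)
P = F + t·(E−F) with t = 3/2, so FP:PE = t:(1−t) = 3/2:-1/2

FP:PE = -3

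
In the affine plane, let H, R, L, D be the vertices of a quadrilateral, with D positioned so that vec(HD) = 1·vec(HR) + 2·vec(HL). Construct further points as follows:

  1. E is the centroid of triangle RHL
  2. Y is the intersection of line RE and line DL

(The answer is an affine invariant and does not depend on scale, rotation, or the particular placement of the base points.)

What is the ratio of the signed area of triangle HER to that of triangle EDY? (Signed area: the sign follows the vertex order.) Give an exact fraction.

Choose coordinates H = (0, 0), R = (1, 0), L = (0, 1), D = (1, 2).
1. E is the centroid of triangle RHL ⇒ E = (1/3, 1/3)
2. Y is the intersection of line RE and line DL ⇒ Y = (-1/3, 2/3)
2·[HER] = -1/3, 2·[EDY] = 4/3
[HER]:[EDY] = -1/3:4/3 = -1/4

[HER]:[EDY] = -1/4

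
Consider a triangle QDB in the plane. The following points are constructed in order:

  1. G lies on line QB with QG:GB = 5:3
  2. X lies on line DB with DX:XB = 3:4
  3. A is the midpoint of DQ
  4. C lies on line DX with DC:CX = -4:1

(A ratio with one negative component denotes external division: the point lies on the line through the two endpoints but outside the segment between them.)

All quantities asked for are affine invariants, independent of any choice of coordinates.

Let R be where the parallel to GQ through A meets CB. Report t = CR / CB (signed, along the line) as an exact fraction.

Set Q = (0, 0), D = (1, 0), B = (0, 1); any affine frame gives the same invariant.
1. G lies on line QB with QG:GB = 5:3 ⇒ G = (0, 5/8)
2. X lies on line DB with DX:XB = 3:4 ⇒ X = (4/7, 3/7)
3. A is the midpoint of DQ ⇒ A = (1/2, 0)
4. C lies on line DX with DC:CX = -4:1 ⇒ C = (3/7, 4/7)
through A parallel to GQ: direction (0, -5/8); meets CB at R = (1/2, 1/2)
R = C + t·(B−C) with t = -1/6

t = -1/6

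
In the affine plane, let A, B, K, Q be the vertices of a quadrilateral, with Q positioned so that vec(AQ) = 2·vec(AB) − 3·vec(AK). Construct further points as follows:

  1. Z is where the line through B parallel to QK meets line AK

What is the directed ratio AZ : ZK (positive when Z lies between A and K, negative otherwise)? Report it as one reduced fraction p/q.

AZ:ZK = -2

Work in coordinates with A = (0, 0), B = (1, 0), K = (0, 1), Q = (2, -3).
1. Z is where the line through B parallel to QK meets line AK ⇒ Z = (0, 2)
Z = A + t·(K−A) with t = 2, so AZ:ZK = t:(1−t) = 2:-1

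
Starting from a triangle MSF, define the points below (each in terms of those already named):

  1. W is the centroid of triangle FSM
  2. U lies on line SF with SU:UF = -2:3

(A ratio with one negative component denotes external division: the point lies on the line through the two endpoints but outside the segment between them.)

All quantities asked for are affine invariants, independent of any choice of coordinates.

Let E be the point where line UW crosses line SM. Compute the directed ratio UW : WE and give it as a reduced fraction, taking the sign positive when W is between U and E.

Set M = (0, 0), S = (1, 0), F = (0, 1); any affine frame gives the same invariant.
1. W is the centroid of triangle FSM ⇒ W = (1/3, 1/3)
2. U lies on line SF with SU:UF = -2:3 ⇒ U = (3, -2)
line UW meets SM at E = (5/7, 0)
W = U + t·(E−U) with t = 7/6, so UW:WE = 7/6:-1/6

UW:WE = -7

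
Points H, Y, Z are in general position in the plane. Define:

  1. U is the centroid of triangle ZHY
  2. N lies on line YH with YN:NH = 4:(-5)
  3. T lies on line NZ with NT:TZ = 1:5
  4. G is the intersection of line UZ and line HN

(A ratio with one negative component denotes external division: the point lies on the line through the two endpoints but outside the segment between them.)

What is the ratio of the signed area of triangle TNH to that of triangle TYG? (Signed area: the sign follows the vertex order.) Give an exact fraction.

[TNH]:[TYG] = 10

Work in coordinates with H = (0, 0), Y = (1, 0), Z = (0, 1).
1. U is the centroid of triangle ZHY ⇒ U = (1/3, 1/3)
2. N lies on line YH with YN:NH = 4:(-5) ⇒ N = (5, 0)
3. T lies on line NZ with NT:TZ = 1:5 ⇒ T = (25/6, 1/6)
4. G is the intersection of line UZ and line HN ⇒ G = (1/2, 0)
2·[TNH] = -5/6, 2·[TYG] = -1/12
[TNH]:[TYG] = -5/6:-1/12 = 10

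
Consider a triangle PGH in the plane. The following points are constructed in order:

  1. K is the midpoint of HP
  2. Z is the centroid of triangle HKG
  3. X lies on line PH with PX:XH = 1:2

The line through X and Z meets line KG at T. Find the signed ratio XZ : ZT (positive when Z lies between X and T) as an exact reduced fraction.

XZ:ZT = -2

Set P = (0, 0), G = (1, 0), H = (0, 1); any affine frame gives the same invariant.
1. K is the midpoint of HP ⇒ K = (0, 1/2)
2. Z is the centroid of triangle HKG ⇒ Z = (1/3, 1/2)
3. X lies on line PH with PX:XH = 1:2 ⇒ X = (0, 1/3)
line XZ meets KG at T = (1/6, 5/12)
Z = X + t·(T−X) with t = 2, so XZ:ZT = 2:-1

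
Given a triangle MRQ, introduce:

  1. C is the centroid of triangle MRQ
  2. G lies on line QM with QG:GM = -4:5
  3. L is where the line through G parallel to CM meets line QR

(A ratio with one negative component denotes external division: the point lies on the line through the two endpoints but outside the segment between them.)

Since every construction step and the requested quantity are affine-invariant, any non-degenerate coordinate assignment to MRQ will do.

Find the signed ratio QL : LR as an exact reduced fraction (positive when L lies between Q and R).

Set M = (0, 0), R = (1, 0), Q = (0, 1); any affine frame gives the same invariant.
1. C is the centroid of triangle MRQ ⇒ C = (1/3, 1/3)
2. G lies on line QM with QG:GM = -4:5 ⇒ G = (0, 5)
3. L is where the line through G parallel to CM meets line QR ⇒ L = (-2, 3)
L = Q + t·(R−Q) with t = -2, so QL:LR = t:(1−t) = -2:3

QL:LR = -2/3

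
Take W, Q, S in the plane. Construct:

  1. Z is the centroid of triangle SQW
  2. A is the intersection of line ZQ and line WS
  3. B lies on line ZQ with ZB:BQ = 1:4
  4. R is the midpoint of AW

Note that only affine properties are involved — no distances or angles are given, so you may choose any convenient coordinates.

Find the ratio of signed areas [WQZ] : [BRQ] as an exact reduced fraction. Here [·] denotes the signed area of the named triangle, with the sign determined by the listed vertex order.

Work in coordinates with W = (0, 0), Q = (1, 0), S = (0, 1).
1. Z is the centroid of triangle SQW ⇒ Z = (1/3, 1/3)
2. A is the intersection of line ZQ and line WS ⇒ A = (0, 1/2)
3. B lies on line ZQ with ZB:BQ = 1:4 ⇒ B = (7/15, 4/15)
4. R is the midpoint of AW ⇒ R = (0, 1/4)
2·[WQZ] = 1/3, 2·[BRQ] = 2/15
[WQZ]:[BRQ] = 1/3:2/15 = 5/2

[WQZ]:[BRQ] = 5/2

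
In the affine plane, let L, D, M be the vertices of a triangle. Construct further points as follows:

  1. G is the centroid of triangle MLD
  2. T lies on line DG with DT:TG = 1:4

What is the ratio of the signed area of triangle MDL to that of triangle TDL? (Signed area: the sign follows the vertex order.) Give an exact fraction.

Set L = (0, 0), D = (1, 0), M = (0, 1); any affine frame gives the same invariant.
1. G is the centroid of triangle MLD ⇒ G = (1/3, 1/3)
2. T lies on line DG with DT:TG = 1:4 ⇒ T = (13/15, 1/15)
2·[MDL] = -1, 2·[TDL] = -1/15
[MDL]:[TDL] = -1:-1/15 = 15

[MDL]:[TDL] = 15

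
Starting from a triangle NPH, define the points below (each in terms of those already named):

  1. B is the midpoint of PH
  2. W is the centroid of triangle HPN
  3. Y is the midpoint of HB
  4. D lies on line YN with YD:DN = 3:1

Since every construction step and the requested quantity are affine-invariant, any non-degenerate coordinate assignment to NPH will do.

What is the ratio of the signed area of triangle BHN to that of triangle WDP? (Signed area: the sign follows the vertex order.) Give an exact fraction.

[BHN]:[WDP] = 8/3

Work in coordinates with N = (0, 0), P = (1, 0), H = (0, 1).
1. B is the midpoint of PH ⇒ B = (1/2, 1/2)
2. W is the centroid of triangle HPN ⇒ W = (1/3, 1/3)
3. Y is the midpoint of HB ⇒ Y = (1/4, 3/4)
4. D lies on line YN with YD:DN = 3:1 ⇒ D = (1/16, 3/16)
2·[BHN] = 1/2, 2·[WDP] = 3/16
[BHN]:[WDP] = 1/2:3/16 = 8/3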